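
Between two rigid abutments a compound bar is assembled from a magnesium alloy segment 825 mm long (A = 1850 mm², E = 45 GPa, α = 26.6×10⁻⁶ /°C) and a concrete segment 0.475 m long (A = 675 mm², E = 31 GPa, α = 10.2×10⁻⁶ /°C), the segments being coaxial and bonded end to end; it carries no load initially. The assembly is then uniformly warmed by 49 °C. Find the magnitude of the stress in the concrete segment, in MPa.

σ ≈ 59.6 MPa (compressive)

Free thermal expansion of the whole bar: Σ αᵢΔT Lᵢ = 26.6×10⁻⁶×49×825 + 10.2×10⁻⁶×49×475 = 1.313 mm.
The walls prevent any net length change, so an axial force P (same in every segment) develops. Compatibility: P · Σ Lᵢ/(AᵢEᵢ) = δ_free.
The series flexibility is Σ Lᵢ/(AᵢEᵢ) = 825/(1850×45×10³) + 475/(675×31×10³) = 3.261×10⁻⁵ mm/N.
P = 1.313 / 3.261×10⁻⁵ = 40250 N = 40.25 kN, compressive.
σ_{concrete} = P / A = 40250 / 675 = 59.64 MPa.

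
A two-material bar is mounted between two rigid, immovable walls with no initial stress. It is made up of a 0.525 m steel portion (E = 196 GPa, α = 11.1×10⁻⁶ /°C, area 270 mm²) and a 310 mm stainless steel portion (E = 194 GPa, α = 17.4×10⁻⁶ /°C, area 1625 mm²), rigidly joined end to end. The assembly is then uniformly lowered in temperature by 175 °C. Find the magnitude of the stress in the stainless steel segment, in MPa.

Free thermal contraction of the whole bar: Σ αᵢΔT Lᵢ = 11.1×10⁻⁶×175×525 + 17.4×10⁻⁶×175×310 = 1.964 mm.
The rigid supports impose zero overall length change; the single axial force P common to all segments must satisfy P Σ Lᵢ/(AᵢEᵢ) = δ_free.
Σ Lᵢ/(AᵢEᵢ) = 525/(270×196×10³) + 310/(1625×194×10³) = 1.09×10⁻⁵ mm/N.
Hence P = δ_free / Σ(L/AE) = 1.964/1.09×10⁻⁵ = 180.1 kN (tensile).
σ_{stainless steel} = P / A = 180100 / 1625 = 110.8 MPa.

σ ≈ 111 MPa (tensile)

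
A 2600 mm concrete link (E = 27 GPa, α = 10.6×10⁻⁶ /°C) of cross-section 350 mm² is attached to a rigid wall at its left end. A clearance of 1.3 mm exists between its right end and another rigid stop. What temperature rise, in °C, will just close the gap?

The gap closes when αΔT L = 1.3 mm, since the link is still unstressed at that instant.
So ΔT = g/(αL) = 1.3/(10.6×10⁻⁶ × 2600) = 47.17 °C.

ΔT ≈ 47.2 °C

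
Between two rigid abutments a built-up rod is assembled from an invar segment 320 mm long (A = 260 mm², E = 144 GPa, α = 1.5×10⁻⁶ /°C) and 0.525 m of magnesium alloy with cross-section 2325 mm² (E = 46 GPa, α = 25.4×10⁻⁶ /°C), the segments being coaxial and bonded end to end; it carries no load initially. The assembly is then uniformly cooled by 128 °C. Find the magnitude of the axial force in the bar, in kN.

P ≈ 131 kN (tensile)

With the walls removed the bar would change length by δ_free = Σ αᵢΔT Lᵢ = 1.5×10⁻⁶×128×320 + 25.4×10⁻⁶×128×525 = 1.768 mm.
Since the ends are fixed, an axial force P builds up, equal in every segment, with P · Σ Lᵢ/(AᵢEᵢ) = δ_free.
The series flexibility is Σ Lᵢ/(AᵢEᵢ) = 320/(260×144×10³) + 525/(2325×46×10³) = 1.346×10⁻⁵ mm/N.
P = 1.768 / 1.346×10⁻⁵ = 131400 N = 131.4 kN, tensile.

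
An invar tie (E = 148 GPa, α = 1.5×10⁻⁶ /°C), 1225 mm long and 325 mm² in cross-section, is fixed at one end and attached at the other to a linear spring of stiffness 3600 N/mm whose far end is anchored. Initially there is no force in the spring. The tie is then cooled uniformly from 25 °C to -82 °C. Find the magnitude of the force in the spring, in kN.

The unrestrained thermal change is αΔT L = 1.5×10⁻⁶ × 107 × 1225 = 0.1966 mm.
With a force P in the spring, the elastic change of the tie is PL/(AE) and that of the spring is P/k; compatibility requires their sum to equal δ_free.
So P = δ_free / [L/(AE) + 1/k] = 0.1966 / [ 1225/(325×148×10³) + 1/(3600) ].
P = 0.1966 / 0.0003032 = 648.4 N.

P ≈ 0.648 kN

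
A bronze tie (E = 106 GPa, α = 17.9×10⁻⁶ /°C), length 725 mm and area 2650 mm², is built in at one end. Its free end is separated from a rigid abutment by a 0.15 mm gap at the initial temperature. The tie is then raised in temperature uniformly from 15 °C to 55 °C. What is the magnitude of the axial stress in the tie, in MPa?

If the wall were absent the tie would grow by αΔT L = 17.9×10⁻⁶ × 40 × 725 = 0.5191 mm.
After closing the 0.15 mm clearance, 0.5191 − 0.15 = 0.3691 mm of expansion remains to be suppressed by the wall.
So σ = E(δ_free − g)/L = 106×10³ × 0.3691/725 = 53.96 MPa.

σ ≈ 54 MPa (compressive)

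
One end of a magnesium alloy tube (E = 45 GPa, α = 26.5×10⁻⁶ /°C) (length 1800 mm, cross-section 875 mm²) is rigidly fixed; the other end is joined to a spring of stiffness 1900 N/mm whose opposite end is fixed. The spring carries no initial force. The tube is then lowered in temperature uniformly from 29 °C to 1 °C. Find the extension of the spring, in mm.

If the spring were absent the tube would shorten by αΔT L = 26.5×10⁻⁶ × 28 × 1800 = 1.336 mm.
Let P be the tensile force in the spring. The tube extends elastically by PL/(AE) and the spring stretches by P/k; together these equal δ_free.
So P = δ_free / [L/(AE) + 1/k] = 1.336 / [ 1800/(875×45×10³) + 1/(1900) ].
P = 1.336 / 0.000572 = 2335 N.
Spring extension = P/k = 2335/(1900) = 1.229 mm.

δ ≈ 1.23 mm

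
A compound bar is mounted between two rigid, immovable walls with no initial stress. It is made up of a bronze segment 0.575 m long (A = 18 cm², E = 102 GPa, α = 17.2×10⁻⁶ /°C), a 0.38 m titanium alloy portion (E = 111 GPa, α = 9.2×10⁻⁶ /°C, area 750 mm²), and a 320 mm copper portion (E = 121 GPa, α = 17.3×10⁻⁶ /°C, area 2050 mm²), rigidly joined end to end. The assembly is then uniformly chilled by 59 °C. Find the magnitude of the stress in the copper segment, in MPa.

σ ≈ 60.6 MPa (tensile)

With the walls removed the bar would change length by δ_free = Σ αᵢΔT Lᵢ = 17.2×10⁻⁶×59×575 + 9.2×10⁻⁶×59×380 + 17.3×10⁻⁶×59×320 = 1.116 mm.
The rigid supports impose zero overall length change; the single axial force P common to all segments must satisfy P Σ Lᵢ/(AᵢEᵢ) = δ_free.
The series flexibility is Σ Lᵢ/(AᵢEᵢ) = 575/(1800×102×10³) + 380/(750×111×10³) + 320/(2050×121×10³) = 8.986×10⁻⁶ mm/N.
So P = 1.116 / 8.986×10⁻⁶ = 124.2 kN, tensile.
σ_{copper} = P / A = 124200 / 2050 = 60.6 MPa.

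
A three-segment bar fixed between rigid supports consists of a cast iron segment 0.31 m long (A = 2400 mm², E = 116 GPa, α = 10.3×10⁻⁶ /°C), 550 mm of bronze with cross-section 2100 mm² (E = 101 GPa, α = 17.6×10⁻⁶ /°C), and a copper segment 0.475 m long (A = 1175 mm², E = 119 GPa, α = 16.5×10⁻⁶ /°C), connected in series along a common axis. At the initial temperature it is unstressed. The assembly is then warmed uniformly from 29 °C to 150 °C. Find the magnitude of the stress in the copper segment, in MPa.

σ ≈ 300 MPa (compressive)

If the supports were absent, the total length change would be Σ αᵢΔT Lᵢ = 10.3×10⁻⁶×121×310 + 17.6×10⁻⁶×121×550 + 16.5×10⁻⁶×121×475 = 2.506 mm.
Since the ends are fixed, an axial force P builds up, equal in every segment, with P · Σ Lᵢ/(AᵢEᵢ) = δ_free.
The series flexibility is Σ Lᵢ/(AᵢEᵢ) = 310/(2400×116×10³) + 550/(2100×101×10³) + 475/(1175×119×10³) = 7.104×10⁻⁶ mm/N.
Hence P = δ_free / Σ(L/AE) = 2.506/7.104×10⁻⁶ = 352.8 kN (compressive).
σ_{copper} = P / A = 352800 / 1175 = 300.2 MPa.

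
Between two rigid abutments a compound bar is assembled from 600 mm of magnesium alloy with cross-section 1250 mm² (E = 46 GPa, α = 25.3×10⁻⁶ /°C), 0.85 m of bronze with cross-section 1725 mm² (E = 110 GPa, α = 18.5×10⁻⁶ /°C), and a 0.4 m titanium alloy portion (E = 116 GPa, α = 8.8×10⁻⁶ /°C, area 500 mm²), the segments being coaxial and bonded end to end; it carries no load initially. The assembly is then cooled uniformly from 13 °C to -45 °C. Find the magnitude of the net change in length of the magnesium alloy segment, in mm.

|ΔL| ≈ 0.0748 mm

Free thermal contraction of the whole bar: Σ αᵢΔT Lᵢ = 25.3×10⁻⁶×58×600 + 18.5×10⁻⁶×58×850 + 8.8×10⁻⁶×58×400 = 1.997 mm.
Since the ends are fixed, an axial force P builds up, equal in every segment, with P · Σ Lᵢ/(AᵢEᵢ) = δ_free.
The series flexibility is Σ Lᵢ/(AᵢEᵢ) = 600/(1250×46×10³) + 850/(1725×110×10³) + 400/(500×116×10³) = 2.181×10⁻⁵ mm/N.
So P = 1.997 / 2.181×10⁻⁵ = 91.54 kN, tensile.
For the magnesium alloy segment, free thermal change = 25.3×10⁻⁶×58×600 = 0.8804 mm and elastic change from P = 91540×600/(1250×46×10³) = 0.9552 mm; these oppose, so the net change is 0.0748 mm (segment lengthens).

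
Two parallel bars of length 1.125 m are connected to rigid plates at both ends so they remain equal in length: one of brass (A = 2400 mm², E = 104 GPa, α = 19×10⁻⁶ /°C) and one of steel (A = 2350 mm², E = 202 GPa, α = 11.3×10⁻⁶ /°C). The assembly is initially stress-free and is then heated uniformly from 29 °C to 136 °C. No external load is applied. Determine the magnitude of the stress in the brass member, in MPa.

σ ≈ 56.2 MPa (compressive)

Equilibrium of a rigid end plate with no external load gives equal and opposite internal forces ±P in the two members. Since α_{brass} > α_{steel}, heating drives the brass into compression and the steel into tension.
Equating the net (thermal + elastic) strains gives |α₁ − α₂|·ΔT = P·[1/(A₁E₁) + 1/(A₂E₂)].
|α₁ − α₂|·ΔT = 7.7×10⁻⁶ × 107 = 0.0008239.
1/(A₁E₁) + 1/(A₂E₂) = 1/(2400×104×10³) + 1/(2350×202×10³) = 6.113×10⁻⁹ N⁻¹.
So P = 0.0008239 / 6.113×10⁻⁹ = 134.8 kN.
σ_{brass} = P/A₁ = 134800/2400 = 56.16 MPa, compressive.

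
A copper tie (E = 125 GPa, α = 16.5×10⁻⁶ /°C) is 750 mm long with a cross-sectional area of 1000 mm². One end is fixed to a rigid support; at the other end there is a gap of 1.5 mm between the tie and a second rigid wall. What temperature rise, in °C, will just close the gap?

The gap closes when αΔT L = 1.5 mm, since the tie is still unstressed at that instant.
ΔT = 1.5 / (16.5×10⁻⁶ × 750) = 121.2 °C.

ΔT ≈ 121 °C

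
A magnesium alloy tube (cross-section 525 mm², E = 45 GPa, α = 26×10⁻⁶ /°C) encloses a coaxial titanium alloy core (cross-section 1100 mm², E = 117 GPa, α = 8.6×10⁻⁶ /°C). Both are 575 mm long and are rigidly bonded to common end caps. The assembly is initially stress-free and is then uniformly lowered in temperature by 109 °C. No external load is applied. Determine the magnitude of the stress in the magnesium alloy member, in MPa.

σ ≈ 72.1 MPa (tensile)

Equilibrium of a rigid end plate with no external load gives equal and opposite internal forces ±P in the two members. Since α_{magnesium alloy} > α_{titanium alloy}, cooling drives the magnesium alloy into tension and the titanium alloy into compression.
Setting the final lengths equal and cancelling L: (α₁ − α₂)ΔT = P/(A₁E₁) + P/(A₂E₂).
|α₁ − α₂|·ΔT = 17.4×10⁻⁶ × 109 = 0.001897.
1/(A₁E₁) + 1/(A₂E₂) = 1/(525×45×10³) + 1/(1100×117×10³) = 5.01×10⁻⁸ N⁻¹.
So P = 0.001897 / 5.01×10⁻⁸ = 37.86 kN.
σ_{magnesium alloy} = P/A₁ = 37860/525 = 72.11 MPa, tensile.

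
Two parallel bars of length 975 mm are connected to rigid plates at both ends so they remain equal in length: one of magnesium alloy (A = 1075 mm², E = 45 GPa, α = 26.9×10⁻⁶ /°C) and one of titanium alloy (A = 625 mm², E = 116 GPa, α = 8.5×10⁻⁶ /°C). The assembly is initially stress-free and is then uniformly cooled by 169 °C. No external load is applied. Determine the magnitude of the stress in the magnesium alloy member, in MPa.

Equilibrium of a rigid end plate with no external load gives equal and opposite internal forces ±P in the two members. Since α_{magnesium alloy} > α_{titanium alloy}, cooling drives the magnesium alloy into tension and the titanium alloy into compression.
Compatibility of the two members (thermal + elastic change equal): (α₁ − α₂)ΔT = P·[1/(A₁E₁) + 1/(A₂E₂)].
|α₁ − α₂|·ΔT = 18.4×10⁻⁶ × 169 = 0.00311.
1/(A₁E₁) + 1/(A₂E₂) = 1/(1075×45×10³) + 1/(625×116×10³) = 3.446×10⁻⁸ N⁻¹.
So P = 0.00311 / 3.446×10⁻⁸ = 90.23 kN.
σ_{magnesium alloy} = P/A₁ = 90230/1075 = 83.93 MPa, tensile.

σ ≈ 83.9 MPa (tensile)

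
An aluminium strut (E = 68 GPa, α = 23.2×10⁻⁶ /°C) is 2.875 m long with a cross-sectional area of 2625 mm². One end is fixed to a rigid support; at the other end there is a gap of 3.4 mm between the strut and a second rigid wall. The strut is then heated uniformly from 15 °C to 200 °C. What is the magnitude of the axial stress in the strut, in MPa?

σ ≈ 211 MPa (compressive)

Unrestrained expansion: δ_free = αΔT L = 23.2×10⁻⁶ × 185 × 2875 = 12.34 mm.
After closing the 3.4 mm clearance, 12.34 − 3.4 = 8.939 mm of expansion remains to be suppressed by the wall.
Compatibility: PL/(AE) = 8.939 mm, so σ = P/A = E × (8.939/2875) = 211.4 MPa.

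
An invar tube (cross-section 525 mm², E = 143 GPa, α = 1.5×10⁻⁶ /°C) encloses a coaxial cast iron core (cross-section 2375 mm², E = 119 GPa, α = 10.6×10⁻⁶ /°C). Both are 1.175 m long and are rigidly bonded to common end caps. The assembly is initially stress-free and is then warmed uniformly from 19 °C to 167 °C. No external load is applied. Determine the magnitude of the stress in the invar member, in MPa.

σ ≈ 152 MPa (tensile)

Equilibrium of a rigid end plate with no external load gives equal and opposite internal forces ±P in the two members. Since α_{cast iron} > α_{invar}, heating drives the cast iron into compression and the invar into tension.
Compatibility of the two members (thermal + elastic change equal): (α₁ − α₂)ΔT = P·[1/(A₁E₁) + 1/(A₂E₂)].
|α₁ − α₂|·ΔT = 9.1×10⁻⁶ × 148 = 0.001347.
1/(A₁E₁) + 1/(A₂E₂) = 1/(525×143×10³) + 1/(2375×119×10³) = 1.686×10⁻⁸ N⁻¹.
P = 0.001347 / 1.686×10⁻⁸ = 79890 N = 79.89 kN.
σ_{invar} = P/A₁ = 79890/525 = 152.2 MPa, tensile.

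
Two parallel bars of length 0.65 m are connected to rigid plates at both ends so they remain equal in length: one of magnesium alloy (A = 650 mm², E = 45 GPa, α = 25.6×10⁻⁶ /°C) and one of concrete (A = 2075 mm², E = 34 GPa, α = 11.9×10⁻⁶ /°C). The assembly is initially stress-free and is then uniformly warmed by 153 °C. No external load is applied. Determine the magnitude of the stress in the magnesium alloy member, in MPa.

σ ≈ 66.7 MPa (compressive)

Equilibrium of a rigid end plate with no external load gives equal and opposite internal forces ±P in the two members. Since α_{magnesium alloy} > α_{concrete}, heating drives the magnesium alloy into compression and the concrete into tension.
Compatibility of the two members (thermal + elastic change equal): (α₁ − α₂)ΔT = P·[1/(A₁E₁) + 1/(A₂E₂)].
|α₁ − α₂|·ΔT = 13.7×10⁻⁶ × 153 = 0.002096.
1/(A₁E₁) + 1/(A₂E₂) = 1/(650×45×10³) + 1/(2075×34×10³) = 4.836×10⁻⁸ N⁻¹.
P = 0.002096 / 4.836×10⁻⁸ = 43340 N = 43.34 kN.
σ_{magnesium alloy} = P/A₁ = 43340/650 = 66.68 MPa, compressive.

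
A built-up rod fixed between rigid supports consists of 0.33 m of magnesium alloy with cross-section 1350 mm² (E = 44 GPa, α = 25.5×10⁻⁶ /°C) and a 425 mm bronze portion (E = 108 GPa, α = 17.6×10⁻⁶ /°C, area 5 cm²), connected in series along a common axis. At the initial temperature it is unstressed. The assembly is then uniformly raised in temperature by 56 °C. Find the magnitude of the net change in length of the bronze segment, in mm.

|ΔL| ≈ 0.103 mm

With the walls removed the bar would change length by δ_free = Σ αᵢΔT Lᵢ = 25.5×10⁻⁶×56×330 + 17.6×10⁻⁶×56×425 = 0.8901 mm.
Since the ends are fixed, an axial force P builds up, equal in every segment, with P · Σ Lᵢ/(AᵢEᵢ) = δ_free.
The series flexibility is Σ Lᵢ/(AᵢEᵢ) = 330/(1350×44×10³) + 425/(500×108×10³) = 1.343×10⁻⁵ mm/N.
So P = 0.8901 / 1.343×10⁻⁵ = 66.3 kN, compressive.
For the bronze segment, free thermal change = 17.6×10⁻⁶×56×425 = 0.4189 mm and elastic change from P = 66300×425/(500×108×10³) = 0.5218 mm; these oppose, so the net change is 0.103 mm (segment shortens).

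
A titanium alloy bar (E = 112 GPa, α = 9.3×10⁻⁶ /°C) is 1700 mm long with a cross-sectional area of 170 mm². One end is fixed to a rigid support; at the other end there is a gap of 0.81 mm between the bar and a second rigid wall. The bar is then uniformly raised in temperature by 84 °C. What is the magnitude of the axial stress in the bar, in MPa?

σ ≈ 34.1 MPa (compressive)

Unrestrained expansion: δ_free = αΔT L = 9.3×10⁻⁶ × 84 × 1700 = 1.328 mm.
The gap closes (δ_free > 0.81 mm) and the wall then resists a further 1.328 − 0.81 = 0.518 mm of expansion.
Compatibility: PL/(AE) = 0.518 mm, so σ = P/A = E × (0.518/1700) = 34.13 MPa.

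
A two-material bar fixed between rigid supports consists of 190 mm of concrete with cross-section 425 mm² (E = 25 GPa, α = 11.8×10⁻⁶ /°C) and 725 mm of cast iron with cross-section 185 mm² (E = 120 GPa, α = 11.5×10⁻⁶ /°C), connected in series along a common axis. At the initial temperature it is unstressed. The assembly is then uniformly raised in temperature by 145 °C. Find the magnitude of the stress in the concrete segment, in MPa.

Free thermal expansion of the whole bar: Σ αᵢΔT Lᵢ = 11.8×10⁻⁶×145×190 + 11.5×10⁻⁶×145×725 = 1.534 mm.
The rigid supports impose zero overall length change; the single axial force P common to all segments must satisfy P Σ Lᵢ/(AᵢEᵢ) = δ_free.
The series flexibility is Σ Lᵢ/(AᵢEᵢ) = 190/(425×25×10³) + 725/(185×120×10³) = 5.054×10⁻⁵ mm/N.
So P = 1.534 / 5.054×10⁻⁵ = 30.35 kN, compressive.
σ_{concrete} = P / A = 30350 / 425 = 71.42 MPa.

σ ≈ 71.4 MPa (compressive)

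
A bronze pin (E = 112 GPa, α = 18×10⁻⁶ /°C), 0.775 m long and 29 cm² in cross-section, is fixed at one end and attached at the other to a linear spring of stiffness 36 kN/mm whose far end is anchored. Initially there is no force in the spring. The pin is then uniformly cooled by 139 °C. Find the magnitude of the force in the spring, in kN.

If the spring were absent the pin would shorten by αΔT L = 18×10⁻⁶ × 139 × 775 = 1.939 mm.
With a force P in the spring, the elastic change of the pin is PL/(AE) and that of the spring is P/k; compatibility requires their sum to equal δ_free.
P [ L/(AE) + 1/k ] = δ_free → P [ 775/(2900×112×10³) + 1/(36×10³) ] = 1.939.
P = 1.939 / 3.016×10⁻⁵ = 64280 N.

P ≈ 64.3 kN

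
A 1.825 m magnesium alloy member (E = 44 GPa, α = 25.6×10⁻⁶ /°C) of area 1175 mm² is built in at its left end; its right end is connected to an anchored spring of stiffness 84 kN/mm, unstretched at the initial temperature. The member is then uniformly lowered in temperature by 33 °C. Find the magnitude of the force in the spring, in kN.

If the spring were absent the member would shorten by αΔT L = 25.6×10⁻⁶ × 33 × 1825 = 1.542 mm.
With a force P in the spring, the elastic change of the member is PL/(AE) and that of the spring is P/k; compatibility requires their sum to equal δ_free.
So P = δ_free / [L/(AE) + 1/k] = 1.542 / [ 1825/(1175×44×10³) + 1/(84×10³) ].
P = 1.542 / 4.72×10⁻⁵ = 32660 N.

P ≈ 32.7 kN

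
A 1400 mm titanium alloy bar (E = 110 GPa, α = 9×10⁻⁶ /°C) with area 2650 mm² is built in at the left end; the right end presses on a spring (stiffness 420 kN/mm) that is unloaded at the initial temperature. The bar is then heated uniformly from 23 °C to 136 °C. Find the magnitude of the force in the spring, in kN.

P ≈ 198 kN

If the spring were absent the bar would lengthen by αΔT L = 9×10⁻⁶ × 113 × 1400 = 1.424 mm.
Let P be the compressive force at the spring. The bar shortens elastically by PL/(AE) and the spring compresses by P/k; together these equal δ_free.
So P = δ_free / [L/(AE) + 1/k] = 1.424 / [ 1400/(2650×110×10³) + 1/(420×10³) ].
P = 1.424 / 7.184×10⁻⁶ = 198200 N.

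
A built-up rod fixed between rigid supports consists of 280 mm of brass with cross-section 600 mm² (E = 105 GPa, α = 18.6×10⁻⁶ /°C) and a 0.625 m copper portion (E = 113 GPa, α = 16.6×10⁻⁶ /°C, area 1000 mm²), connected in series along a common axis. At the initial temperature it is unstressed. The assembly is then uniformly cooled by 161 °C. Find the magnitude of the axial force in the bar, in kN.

Free thermal contraction of the whole bar: Σ αᵢΔT Lᵢ = 18.6×10⁻⁶×161×280 + 16.6×10⁻⁶×161×625 = 2.509 mm.
The rigid supports impose zero overall length change; the single axial force P common to all segments must satisfy P Σ Lᵢ/(AᵢEᵢ) = δ_free.
Σ Lᵢ/(AᵢEᵢ) = 280/(600×105×10³) + 625/(1000×113×10³) = 9.975×10⁻⁶ mm/N.
P = 2.509 / 9.975×10⁻⁶ = 251500 N = 251.5 kN, tensile.

P ≈ 252 kN (tensile)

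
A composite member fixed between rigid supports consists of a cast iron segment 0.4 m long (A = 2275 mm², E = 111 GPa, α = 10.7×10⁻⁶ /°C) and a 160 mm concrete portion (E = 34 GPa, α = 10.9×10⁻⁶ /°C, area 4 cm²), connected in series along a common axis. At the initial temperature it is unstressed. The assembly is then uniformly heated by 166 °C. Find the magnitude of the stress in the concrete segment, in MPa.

σ ≈ 187 MPa (compressive)

Free thermal expansion of the whole bar: Σ αᵢΔT Lᵢ = 10.7×10⁻⁶×166×400 + 10.9×10⁻⁶×166×160 = 1 mm.
The walls prevent any net length change, so an axial force P (same in every segment) develops. Compatibility: P · Σ Lᵢ/(AᵢEᵢ) = δ_free.
The series flexibility is Σ Lᵢ/(AᵢEᵢ) = 400/(2275×111×10³) + 160/(400×34×10³) = 1.335×10⁻⁵ mm/N.
So P = 1 / 1.335×10⁻⁵ = 74.91 kN, compressive.
σ_{concrete} = P / A = 74910 / 400 = 187.3 MPa.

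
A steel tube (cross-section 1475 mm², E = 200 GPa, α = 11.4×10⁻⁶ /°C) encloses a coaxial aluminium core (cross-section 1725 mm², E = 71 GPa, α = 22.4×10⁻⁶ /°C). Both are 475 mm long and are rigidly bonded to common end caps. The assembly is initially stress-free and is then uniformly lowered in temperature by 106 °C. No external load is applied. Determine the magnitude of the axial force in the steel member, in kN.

P ≈ 101 kN (compressive in the steel)

The aluminium has the larger α, so on cooling it would change length more than the steel if both were free. The rigid plates force a common final length, so the aluminium is put into tension and the steel into compression, with equal and opposite forces P (no external load).
Equating the net (thermal + elastic) strains gives |α₁ − α₂|·ΔT = P·[1/(A₁E₁) + 1/(A₂E₂)].
|α₁ − α₂|·ΔT = 11×10⁻⁶ × 106 = 0.001166.
1/(A₁E₁) + 1/(A₂E₂) = 1/(1475×200×10³) + 1/(1725×71×10³) = 1.155×10⁻⁸ N⁻¹.
So P = 0.001166 / 1.155×10⁻⁸ = 100.9 kN.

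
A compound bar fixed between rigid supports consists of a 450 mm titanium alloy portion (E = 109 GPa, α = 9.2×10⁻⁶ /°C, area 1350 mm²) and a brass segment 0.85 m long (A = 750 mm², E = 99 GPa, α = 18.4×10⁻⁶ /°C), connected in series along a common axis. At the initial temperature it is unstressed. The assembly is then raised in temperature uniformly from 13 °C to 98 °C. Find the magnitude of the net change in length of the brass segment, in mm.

|ΔL| ≈ 0.00255 mm

Free thermal expansion of the whole bar: Σ αᵢΔT Lᵢ = 9.2×10⁻⁶×85×450 + 18.4×10⁻⁶×85×850 = 1.681 mm.
Since the ends are fixed, an axial force P builds up, equal in every segment, with P · Σ Lᵢ/(AᵢEᵢ) = δ_free.
The series flexibility is Σ Lᵢ/(AᵢEᵢ) = 450/(1350×109×10³) + 850/(750×99×10³) = 1.451×10⁻⁵ mm/N.
Hence P = δ_free / Σ(L/AE) = 1.681/1.451×10⁻⁵ = 115.9 kN (compressive).
For the brass segment, free thermal change = 18.4×10⁻⁶×85×850 = 1.329 mm and elastic change from P = 115900×850/(750×99×10³) = 1.327 mm; these oppose, so the net change is 0.00255 mm (segment lengthens).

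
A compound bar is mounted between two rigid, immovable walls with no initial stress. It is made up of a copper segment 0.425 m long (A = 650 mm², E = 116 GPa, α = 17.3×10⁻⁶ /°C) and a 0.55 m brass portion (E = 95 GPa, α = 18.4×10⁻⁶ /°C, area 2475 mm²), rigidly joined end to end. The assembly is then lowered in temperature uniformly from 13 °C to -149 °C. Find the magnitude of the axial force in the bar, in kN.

If the supports were absent, the total length change would be Σ αᵢΔT Lᵢ = 17.3×10⁻⁶×162×425 + 18.4×10⁻⁶×162×550 = 2.831 mm.
Since the ends are fixed, an axial force P builds up, equal in every segment, with P · Σ Lᵢ/(AᵢEᵢ) = δ_free.
Σ Lᵢ/(AᵢEᵢ) = 425/(650×116×10³) + 550/(2475×95×10³) = 7.976×10⁻⁶ mm/N.
Hence P = δ_free / Σ(L/AE) = 2.831/7.976×10⁻⁶ = 354.9 kN (tensile).

P ≈ 355 kN (tensile)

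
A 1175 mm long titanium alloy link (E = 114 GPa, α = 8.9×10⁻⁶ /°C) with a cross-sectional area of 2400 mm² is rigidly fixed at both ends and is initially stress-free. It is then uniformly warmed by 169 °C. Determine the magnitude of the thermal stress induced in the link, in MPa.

σ ≈ 171 MPa (compressive)

Because both ends are immovable the net strain is zero, and the suppressed thermal strain is αΔT = 8.9×10⁻⁶ × 169 = 1504.1×10⁻⁶.
The stress required to suppress this strain is σ = Eε = 114×10³ × 1504.1×10⁻⁶ = 171.5 MPa, compressive since the link is trying to expand.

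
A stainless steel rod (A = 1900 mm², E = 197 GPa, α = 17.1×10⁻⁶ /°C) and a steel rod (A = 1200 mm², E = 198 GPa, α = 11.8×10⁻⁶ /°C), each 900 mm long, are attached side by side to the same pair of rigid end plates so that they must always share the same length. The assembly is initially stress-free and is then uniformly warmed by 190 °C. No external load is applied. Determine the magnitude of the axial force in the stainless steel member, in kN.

P ≈ 146 kN (compressive in the stainless steel)

The stainless steel has the larger α, so on heating it would change length more than the steel if both were free. The rigid plates force a common final length, so the stainless steel is put into compression and the steel into tension, with equal and opposite forces P (no external load).
Setting the final lengths equal and cancelling L: (α₁ − α₂)ΔT = P/(A₁E₁) + P/(A₂E₂).
|α₁ − α₂|·ΔT = 5.3×10⁻⁶ × 190 = 0.001007.
1/(A₁E₁) + 1/(A₂E₂) = 1/(1900×197×10³) + 1/(1200×198×10³) = 6.88×10⁻⁹ N⁻¹.
So P = 0.001007 / 6.88×10⁻⁹ = 146.4 kN.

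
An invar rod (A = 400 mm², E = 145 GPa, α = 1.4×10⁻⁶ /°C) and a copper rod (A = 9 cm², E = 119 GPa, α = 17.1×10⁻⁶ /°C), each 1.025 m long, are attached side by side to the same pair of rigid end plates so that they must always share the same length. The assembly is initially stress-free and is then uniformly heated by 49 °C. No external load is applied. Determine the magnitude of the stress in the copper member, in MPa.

The copper has the larger α, so on heating it would change length more than the invar if both were free. The rigid plates force a common final length, so the copper is put into compression and the invar into tension, with equal and opposite forces P (no external load).
Setting the final lengths equal and cancelling L: (α₁ − α₂)ΔT = P/(A₁E₁) + P/(A₂E₂).
|α₁ − α₂|·ΔT = 15.7×10⁻⁶ × 49 = 0.0007693.
1/(A₁E₁) + 1/(A₂E₂) = 1/(400×145×10³) + 1/(900×119×10³) = 2.658×10⁻⁸ N⁻¹.
P = 0.0007693 / 2.658×10⁻⁸ = 28940 N = 28.94 kN.
σ_{copper} = P/A₂ = 28940/900 = 32.16 MPa, compressive.

σ ≈ 32.2 MPa (compressive)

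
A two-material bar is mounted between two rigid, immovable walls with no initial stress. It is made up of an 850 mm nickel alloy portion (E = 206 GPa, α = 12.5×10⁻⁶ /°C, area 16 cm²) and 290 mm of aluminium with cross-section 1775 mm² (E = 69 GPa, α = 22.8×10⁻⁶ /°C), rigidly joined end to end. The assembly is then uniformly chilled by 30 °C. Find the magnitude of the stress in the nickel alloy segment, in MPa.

With the walls removed the bar would change length by δ_free = Σ αᵢΔT Lᵢ = 12.5×10⁻⁶×30×850 + 22.8×10⁻⁶×30×290 = 0.5171 mm.
The rigid supports impose zero overall length change; the single axial force P common to all segments must satisfy P Σ Lᵢ/(AᵢEᵢ) = δ_free.
Σ Lᵢ/(AᵢEᵢ) = 850/(1600×206×10³) + 290/(1775×69×10³) = 4.947×10⁻⁶ mm/N.
P = 0.5171 / 4.947×10⁻⁶ = 104500 N = 104.5 kN, tensile.
σ_{nickel alloy} = P / A = 104500 / 1600 = 65.34 MPa.

σ ≈ 65.3 MPa (tensile)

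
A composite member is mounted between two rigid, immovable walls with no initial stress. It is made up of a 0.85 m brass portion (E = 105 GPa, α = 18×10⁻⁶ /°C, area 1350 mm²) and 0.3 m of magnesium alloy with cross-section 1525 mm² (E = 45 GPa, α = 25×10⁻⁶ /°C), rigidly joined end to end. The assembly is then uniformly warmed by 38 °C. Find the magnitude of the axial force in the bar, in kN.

With the walls removed the bar would change length by δ_free = Σ αᵢΔT Lᵢ = 18×10⁻⁶×38×850 + 25×10⁻⁶×38×300 = 0.8664 mm.
The rigid supports impose zero overall length change; the single axial force P common to all segments must satisfy P Σ Lᵢ/(AᵢEᵢ) = δ_free.
Σ Lᵢ/(AᵢEᵢ) = 850/(1350×105×10³) + 300/(1525×45×10³) = 1.037×10⁻⁵ mm/N.
Hence P = δ_free / Σ(L/AE) = 0.8664/1.037×10⁻⁵ = 83.56 kN (compressive).

P ≈ 83.6 kN (compressive)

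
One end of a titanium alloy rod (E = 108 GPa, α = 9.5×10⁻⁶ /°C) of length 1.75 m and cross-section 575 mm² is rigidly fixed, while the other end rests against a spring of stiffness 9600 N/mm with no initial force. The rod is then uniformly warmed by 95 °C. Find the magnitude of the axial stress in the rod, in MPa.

Free thermal expansion: δ_free = αΔT L = 9.5×10⁻⁶ × 95 × 1750 = 1.579 mm.
With a force P in the spring, the elastic change of the rod is PL/(AE) and that of the spring is P/k; compatibility requires their sum to equal δ_free.
P [ L/(AE) + 1/k ] = δ_free → P [ 1750/(575×108×10³) + 1/(9600) ] = 1.579.
P = 1.579 / 0.0001323 = 11930 N.
σ = P/A = 11930/575 = 20.75 MPa.

σ ≈ 20.8 MPa (compressive)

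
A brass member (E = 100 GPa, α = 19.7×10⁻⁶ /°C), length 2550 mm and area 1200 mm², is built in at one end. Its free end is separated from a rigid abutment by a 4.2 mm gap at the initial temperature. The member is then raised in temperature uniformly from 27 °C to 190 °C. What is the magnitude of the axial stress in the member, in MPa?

Free thermal elongation = αΔT L = 19.7×10⁻⁶ × 163 × 2550 = 8.188 mm.
This exceeds the 4.2 mm gap, so the wall pushes back. The portion of expansion that must be recovered elastically is δ_free − gap = 8.188 − 4.2 = 3.988 mm.
That suppressed elongation corresponds to σ = E·Δ/L = 100×10³ × 3.988/2550 = 156.4 MPa.

σ ≈ 156 MPa (compressive)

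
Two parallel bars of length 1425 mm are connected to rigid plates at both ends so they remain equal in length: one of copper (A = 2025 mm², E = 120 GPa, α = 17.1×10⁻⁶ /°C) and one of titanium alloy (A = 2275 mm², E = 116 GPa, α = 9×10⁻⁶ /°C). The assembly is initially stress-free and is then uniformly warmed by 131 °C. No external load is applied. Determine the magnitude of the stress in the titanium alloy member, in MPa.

σ ≈ 59 MPa (tensile)

The copper has the larger α, so on heating it would change length more than the titanium alloy if both were free. The rigid plates force a common final length, so the copper is put into compression and the titanium alloy into tension, with equal and opposite forces P (no external load).
Equating the net (thermal + elastic) strains gives |α₁ − α₂|·ΔT = P·[1/(A₁E₁) + 1/(A₂E₂)].
|α₁ − α₂|·ΔT = 8.1×10⁻⁶ × 131 = 0.001061.
1/(A₁E₁) + 1/(A₂E₂) = 1/(2025×120×10³) + 1/(2275×116×10³) = 7.905×10⁻⁹ N⁻¹.
P = 0.001061 / 7.905×10⁻⁹ = 134200 N = 134.2 kN.
σ_{titanium alloy} = P/A₂ = 134200/2275 = 59.01 MPa, tensile.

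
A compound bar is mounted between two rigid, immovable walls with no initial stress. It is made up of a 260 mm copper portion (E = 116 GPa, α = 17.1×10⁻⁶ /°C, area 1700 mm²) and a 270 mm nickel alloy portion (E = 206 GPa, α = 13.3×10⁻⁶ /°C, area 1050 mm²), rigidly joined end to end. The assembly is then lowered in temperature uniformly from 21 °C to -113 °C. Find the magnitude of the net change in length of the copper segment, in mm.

|ΔL| ≈ 0.0426 mm

With the walls removed the bar would change length by δ_free = Σ αᵢΔT Lᵢ = 17.1×10⁻⁶×134×260 + 13.3×10⁻⁶×134×270 = 1.077 mm.
The walls prevent any net length change, so an axial force P (same in every segment) develops. Compatibility: P · Σ Lᵢ/(AᵢEᵢ) = δ_free.
Σ Lᵢ/(AᵢEᵢ) = 260/(1700×116×10³) + 270/(1050×206×10³) = 2.567×10⁻⁶ mm/N.
So P = 1.077 / 2.567×10⁻⁶ = 419.6 kN, tensile.
For the copper segment, free thermal change = 17.1×10⁻⁶×134×260 = 0.5958 mm and elastic change from P = 419600×260/(1700×116×10³) = 0.5532 mm; these oppose, so the net change is 0.0426 mm (segment shortens).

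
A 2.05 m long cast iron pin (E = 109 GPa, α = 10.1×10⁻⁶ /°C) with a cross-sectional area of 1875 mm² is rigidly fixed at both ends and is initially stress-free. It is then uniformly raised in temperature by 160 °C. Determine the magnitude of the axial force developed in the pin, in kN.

Full restraint means ε = 0, so the stress is σ = EαΔT = 109×10³ × 10.1×10⁻⁶ × 160 = 176.1 MPa.
Then P = σA = 176.1 × 1875 mm² = 330.3 kN, compressive.

P ≈ 330 kN (compressive)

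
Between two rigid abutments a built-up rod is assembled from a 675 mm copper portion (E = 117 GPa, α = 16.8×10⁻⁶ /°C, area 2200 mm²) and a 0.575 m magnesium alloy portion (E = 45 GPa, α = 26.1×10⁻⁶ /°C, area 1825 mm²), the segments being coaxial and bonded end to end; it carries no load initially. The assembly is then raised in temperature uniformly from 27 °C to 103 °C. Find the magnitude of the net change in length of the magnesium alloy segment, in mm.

|ΔL| ≈ 0.316 mm

Free thermal expansion of the whole bar: Σ αᵢΔT Lᵢ = 16.8×10⁻⁶×76×675 + 26.1×10⁻⁶×76×575 = 2.002 mm.
Since the ends are fixed, an axial force P builds up, equal in every segment, with P · Σ Lᵢ/(AᵢEᵢ) = δ_free.
Σ Lᵢ/(AᵢEᵢ) = 675/(2200×117×10³) + 575/(1825×45×10³) = 9.624×10⁻⁶ mm/N.
Hence P = δ_free / Σ(L/AE) = 2.002/9.624×10⁻⁶ = 208.1 kN (compressive).
For the magnesium alloy segment, free thermal change = 26.1×10⁻⁶×76×575 = 1.141 mm and elastic change from P = 208100×575/(1825×45×10³) = 1.457 mm; these oppose, so the net change is 0.316 mm (segment shortens).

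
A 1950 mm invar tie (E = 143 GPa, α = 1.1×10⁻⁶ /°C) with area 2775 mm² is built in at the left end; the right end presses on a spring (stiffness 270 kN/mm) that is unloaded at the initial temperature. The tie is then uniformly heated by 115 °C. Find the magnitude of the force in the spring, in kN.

P ≈ 28.6 kN

Free thermal expansion: δ_free = αΔT L = 1.1×10⁻⁶ × 115 × 1950 = 0.2467 mm.
With a force P in the spring, the elastic change of the tie is PL/(AE) and that of the spring is P/k; compatibility requires their sum to equal δ_free.
P [ L/(AE) + 1/k ] = δ_free → P [ 1950/(2775×143×10³) + 1/(270×10³) ] = 0.2467.
P = 0.2467 / 8.618×10⁻⁶ = 28620 N.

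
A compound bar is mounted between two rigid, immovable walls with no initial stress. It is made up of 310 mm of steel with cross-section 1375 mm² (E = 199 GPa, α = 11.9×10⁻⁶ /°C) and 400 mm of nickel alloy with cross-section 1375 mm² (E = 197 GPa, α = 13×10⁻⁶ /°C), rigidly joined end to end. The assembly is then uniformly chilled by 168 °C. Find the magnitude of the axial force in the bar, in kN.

P ≈ 572 kN (tensile)

With the walls removed the bar would change length by δ_free = Σ αᵢΔT Lᵢ = 11.9×10⁻⁶×168×310 + 13×10⁻⁶×168×400 = 1.493 mm.
Since the ends are fixed, an axial force P builds up, equal in every segment, with P · Σ Lᵢ/(AᵢEᵢ) = δ_free.
Σ Lᵢ/(AᵢEᵢ) = 310/(1375×199×10³) + 400/(1375×197×10³) = 2.61×10⁻⁶ mm/N.
So P = 1.493 / 2.61×10⁻⁶ = 572.2 kN, tensile.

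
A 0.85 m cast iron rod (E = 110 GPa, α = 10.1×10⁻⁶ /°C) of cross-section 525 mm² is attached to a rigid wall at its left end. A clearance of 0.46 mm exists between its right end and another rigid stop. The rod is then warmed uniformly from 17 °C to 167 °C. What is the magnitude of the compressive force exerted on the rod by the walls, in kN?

P ≈ 56.2 kN

Free thermal elongation = αΔT L = 10.1×10⁻⁶ × 150 × 850 = 1.288 mm.
The gap closes (δ_free > 0.46 mm) and the wall then resists a further 1.288 − 0.46 = 0.8277 mm of expansion.
Compatibility: PL/(AE) = 0.8277 mm, so σ = P/A = E × (0.8277/850) = 107.1 MPa.
Force on the wall = σA = 107.1 × 525 mm² = 56.24 kN.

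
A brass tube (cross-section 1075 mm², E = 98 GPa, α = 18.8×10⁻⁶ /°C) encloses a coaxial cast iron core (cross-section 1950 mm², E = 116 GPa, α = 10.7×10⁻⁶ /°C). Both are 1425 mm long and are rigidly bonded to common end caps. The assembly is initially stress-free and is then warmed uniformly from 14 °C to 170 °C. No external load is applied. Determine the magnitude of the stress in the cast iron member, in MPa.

σ ≈ 46.6 MPa (tensile)

Both members must finish at the same length. With the larger α, the brass tends to over-expand; the plates restrain it, putting the brass in compression and the cast iron in tension. With no external load the two internal forces are equal and opposite, magnitude P.
Equating the net (thermal + elastic) strains gives |α₁ − α₂|·ΔT = P·[1/(A₁E₁) + 1/(A₂E₂)].
|α₁ − α₂|·ΔT = 8.1×10⁻⁶ × 156 = 0.001264.
1/(A₁E₁) + 1/(A₂E₂) = 1/(1075×98×10³) + 1/(1950×116×10³) = 1.391×10⁻⁸ N⁻¹.
So P = 0.001264 / 1.391×10⁻⁸ = 90.82 kN.
σ_{cast iron} = P/A₂ = 90820/1950 = 46.58 MPa, tensile.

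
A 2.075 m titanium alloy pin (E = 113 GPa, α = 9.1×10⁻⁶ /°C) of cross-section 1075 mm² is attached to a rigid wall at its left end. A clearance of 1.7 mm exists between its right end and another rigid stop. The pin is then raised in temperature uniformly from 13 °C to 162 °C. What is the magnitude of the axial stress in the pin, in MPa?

Free thermal elongation = αΔT L = 9.1×10⁻⁶ × 149 × 2075 = 2.813 mm.
After closing the 1.7 mm clearance, 2.813 − 1.7 = 1.113 mm of expansion remains to be suppressed by the wall.
So σ = E(δ_free − g)/L = 113×10³ × 1.113/2075 = 60.64 MPa.

σ ≈ 60.6 MPa (compressive)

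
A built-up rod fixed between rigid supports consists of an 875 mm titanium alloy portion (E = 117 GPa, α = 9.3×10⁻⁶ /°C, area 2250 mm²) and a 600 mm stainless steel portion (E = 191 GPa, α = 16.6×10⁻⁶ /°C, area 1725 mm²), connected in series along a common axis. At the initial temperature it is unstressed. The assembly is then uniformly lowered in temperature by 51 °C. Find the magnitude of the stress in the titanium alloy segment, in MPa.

σ ≈ 79.7 MPa (tensile)

Free thermal contraction of the whole bar: Σ αᵢΔT Lᵢ = 9.3×10⁻⁶×51×875 + 16.6×10⁻⁶×51×600 = 0.923 mm.
The walls prevent any net length change, so an axial force P (same in every segment) develops. Compatibility: P · Σ Lᵢ/(AᵢEᵢ) = δ_free.
The series flexibility is Σ Lᵢ/(AᵢEᵢ) = 875/(2250×117×10³) + 600/(1725×191×10³) = 5.145×10⁻⁶ mm/N.
So P = 0.923 / 5.145×10⁻⁶ = 179.4 kN, tensile.
σ_{titanium alloy} = P / A = 179400 / 2250 = 79.73 MPa.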